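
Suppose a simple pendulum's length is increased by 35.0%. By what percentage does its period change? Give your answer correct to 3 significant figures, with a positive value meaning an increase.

T ∝ √L, so T'/T = √(1.350) = 1.162.
Percentage change in T = (1.162 − 1) × 100% = 16.2%.

16.2%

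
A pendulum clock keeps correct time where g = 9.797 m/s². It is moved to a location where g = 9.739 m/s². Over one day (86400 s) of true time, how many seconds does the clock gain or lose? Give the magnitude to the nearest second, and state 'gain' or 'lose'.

lose 256 s

The clock's period scales as T ∝ 1/√g, so T'/T = √(9.797/9.739) = 1.00297.
In 86400 s of true time the clock registers 86400/1.00297 = 86143.9 s, so it loses 256 s.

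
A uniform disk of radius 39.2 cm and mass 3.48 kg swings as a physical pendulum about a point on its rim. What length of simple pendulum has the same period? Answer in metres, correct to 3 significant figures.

0.588 m

The equivalent simple-pendulum length is L_eq = I/(md), where I is about the pivot and d = 0.3920 m.
I_cm = ½mR² = 0.2674 kg·m², so I = I_cm + md² = 0.2674 + 0.5348 = 0.8021 kg·m².
L_eq = 0.8021/(3.48 × 0.3920) = 0.588 m.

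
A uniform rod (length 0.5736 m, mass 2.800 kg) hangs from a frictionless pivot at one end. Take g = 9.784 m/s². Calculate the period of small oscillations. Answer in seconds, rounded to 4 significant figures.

1.242 s

For a physical pendulum T = 2π√(I/(mgd)), with d = 0.28680 m from pivot to centre of mass.
I_cm = mL²/12 = 2.800 × 0.5736²/12 = 0.076771 kg·m²; I = I_cm + md² = 0.076771 + 2.800 × 0.28680² = 0.30708 kg·m².
T = 2π√(0.30708/(2.800 × 9.784 × 0.28680)) = 1.242 s.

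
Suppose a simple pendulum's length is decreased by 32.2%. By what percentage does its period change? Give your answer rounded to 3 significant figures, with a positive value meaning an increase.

T ∝ √L, so T'/T = √(0.6780) = 0.8234.
Percentage change in T = (0.8234 − 1) × 100% = -17.7%.

-17.7%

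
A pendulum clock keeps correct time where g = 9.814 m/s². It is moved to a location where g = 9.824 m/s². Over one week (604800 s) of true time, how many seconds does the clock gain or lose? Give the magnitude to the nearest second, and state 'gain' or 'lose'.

The clock's period scales as T ∝ 1/√g, so T'/T = √(9.814/9.824) = 0.999491.
In 604800 s of true time the clock registers 604800/0.999491 = 605108.1 s, so it gains 308 s.

gain 308 s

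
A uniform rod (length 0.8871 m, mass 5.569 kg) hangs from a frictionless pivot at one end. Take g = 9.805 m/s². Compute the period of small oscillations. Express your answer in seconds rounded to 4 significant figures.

For a physical pendulum T = 2π√(I/(mgd)), with d = 0.44355 m from pivot to centre of mass.
I_cm = mL²/12 = 5.569 × 0.8871²/12 = 0.36521 kg·m²; I = I_cm + md² = 0.36521 + 5.569 × 0.44355² = 1.4608 kg·m².
T = 2π√(1.4608/(5.569 × 9.805 × 0.44355)) = 1.543 s.

1.543 s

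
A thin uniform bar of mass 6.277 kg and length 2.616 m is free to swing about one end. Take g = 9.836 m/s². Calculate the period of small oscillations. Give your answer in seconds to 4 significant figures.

For a physical pendulum T = 2π√(I/(mgd)), with d = 1.3080 m from pivot to centre of mass.
I_cm = mL²/12 = 6.277 × 2.616²/12 = 3.5797 kg·m²; I = I_cm + md² = 3.5797 + 6.277 × 1.3080² = 14.319 kg·m².
T = 2π√(14.319/(6.277 × 9.836 × 1.3080)) = 2.646 s.

2.646 s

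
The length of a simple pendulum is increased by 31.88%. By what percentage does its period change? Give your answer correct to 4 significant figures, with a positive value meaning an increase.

14.84%

T ∝ √L, so T'/T = √(1.3188) = 1.1484.
Percentage change in T = (1.1484 − 1) × 100% = 14.84%.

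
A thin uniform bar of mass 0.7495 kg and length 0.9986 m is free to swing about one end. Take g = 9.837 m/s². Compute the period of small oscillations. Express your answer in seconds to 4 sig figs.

For a physical pendulum T = 2π√(I/(mgd)), with d = 0.49930 m from pivot to centre of mass.
I_cm = mL²/12 = 0.7495 × 0.9986²/12 = 0.062284 kg·m²; I = I_cm + md² = 0.062284 + 0.7495 × 0.49930² = 0.24913 kg·m².
T = 2π√(0.24913/(0.7495 × 9.837 × 0.49930)) = 1.635 s.

1.635 s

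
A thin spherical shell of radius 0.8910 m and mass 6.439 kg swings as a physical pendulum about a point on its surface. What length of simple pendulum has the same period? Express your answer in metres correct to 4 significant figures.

1.485 m

The equivalent simple-pendulum length is L_eq = I/(md), where I is about the pivot and d = 0.89100 m.
I_cm = (2/3)mR² = 3.4079 kg·m², so I = I_cm + md² = 3.4079 + 5.1118 = 8.5197 kg·m².
L_eq = 8.5197/(6.439 × 0.89100) = 1.485 m.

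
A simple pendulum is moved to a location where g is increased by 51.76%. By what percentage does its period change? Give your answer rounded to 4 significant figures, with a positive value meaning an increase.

T ∝ 1/√g, so T'/T = 1/√(1.5176) = 0.81175.
Percentage change in T = (0.81175 − 1) × 100% = -18.83%.

-18.83%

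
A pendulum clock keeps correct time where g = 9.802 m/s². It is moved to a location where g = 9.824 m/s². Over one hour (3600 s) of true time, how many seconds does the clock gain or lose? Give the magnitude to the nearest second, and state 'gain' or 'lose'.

gain 4 s

The clock's period scales as T ∝ 1/√g, so T'/T = √(9.802/9.824) = 0.998880.
In 3600 s of true time the clock registers 3600/0.998880 = 3604.0 s, so it gains 4 s.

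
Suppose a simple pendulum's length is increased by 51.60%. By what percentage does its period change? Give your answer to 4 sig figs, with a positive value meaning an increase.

T ∝ √L, so T'/T = √(1.5160) = 1.2313.
Percentage change in T = (1.2313 − 1) × 100% = 23.13%.

23.13%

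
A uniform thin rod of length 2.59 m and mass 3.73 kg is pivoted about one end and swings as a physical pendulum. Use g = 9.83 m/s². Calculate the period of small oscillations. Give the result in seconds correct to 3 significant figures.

For a physical pendulum T = 2π√(I/(mgd)), with d = 1.295 m from pivot to centre of mass.
I_cm = mL²/12 = 3.73 × 2.59²/12 = 2.085 kg·m²; I = I_cm + md² = 2.085 + 3.73 × 1.295² = 8.340 kg·m².
T = 2π√(8.340/(3.73 × 9.83 × 1.295)) = 2.63 s.

2.63 s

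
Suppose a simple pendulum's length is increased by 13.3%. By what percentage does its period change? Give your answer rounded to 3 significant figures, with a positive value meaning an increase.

T ∝ √L, so T'/T = √(1.133) = 1.064.
Percentage change in T = (1.064 − 1) × 100% = 6.44%.

6.44%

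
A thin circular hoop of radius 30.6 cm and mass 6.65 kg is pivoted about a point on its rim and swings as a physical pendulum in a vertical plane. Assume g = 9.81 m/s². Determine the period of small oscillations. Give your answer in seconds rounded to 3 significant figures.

I_cm = mr² = 0.6227 kg·m². The pivot is at distance d = 0.306 m from the centre of mass.
By the parallel-axis theorem, I = I_cm + md² = 0.6227 + 0.6227 = 1.245 kg·m².
T = 2π√(I/(mgd)) = 2π√(1.245/(6.65 × 9.81 × 0.306)) = 1.57 s.

1.57 s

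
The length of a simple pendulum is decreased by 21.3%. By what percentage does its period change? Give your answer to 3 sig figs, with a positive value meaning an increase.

T ∝ √L, so T'/T = √(0.7870) = 0.8871.
Percentage change in T = (0.8871 − 1) × 100% = -11.3%.

-11.3%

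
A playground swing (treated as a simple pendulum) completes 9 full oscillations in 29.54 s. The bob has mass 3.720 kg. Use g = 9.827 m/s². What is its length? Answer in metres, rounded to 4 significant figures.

2.682 m

T = 29.54/9 = 3.2822 s.
From T = 2π√(L/g), L = gT²/(4π²) = 9.827 × 3.2822²/(4π²) = 2.682 m.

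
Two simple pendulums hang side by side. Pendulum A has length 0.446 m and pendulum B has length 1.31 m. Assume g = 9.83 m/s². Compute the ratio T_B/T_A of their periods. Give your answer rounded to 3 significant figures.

T ∝ √L, so T_B/T_A = √(L_B/L_A) = √(1.31/0.446) = 1.71.

1.71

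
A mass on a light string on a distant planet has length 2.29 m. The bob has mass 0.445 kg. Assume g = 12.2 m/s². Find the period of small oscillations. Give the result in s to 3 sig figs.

T = 2π√(L/g) = 2π√(2.29/12.2) = 2π × 0.4332 = 2.72 s.

2.72 s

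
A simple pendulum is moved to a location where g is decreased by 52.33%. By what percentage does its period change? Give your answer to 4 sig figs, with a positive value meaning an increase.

44.84%

T ∝ 1/√g, so T'/T = 1/√(0.47670) = 1.4484.
Percentage change in T = (1.4484 − 1) × 100% = 44.84%.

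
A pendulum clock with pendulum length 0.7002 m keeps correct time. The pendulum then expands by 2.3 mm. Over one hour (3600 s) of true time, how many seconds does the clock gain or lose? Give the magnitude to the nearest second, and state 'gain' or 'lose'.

T ∝ √L, so T'/T = √(0.70250/0.7002) = 1.00164.
In 3600 s of true time the clock registers 3600/1.00164 = 3594.1 s, so it loses 6 s.

lose 6 s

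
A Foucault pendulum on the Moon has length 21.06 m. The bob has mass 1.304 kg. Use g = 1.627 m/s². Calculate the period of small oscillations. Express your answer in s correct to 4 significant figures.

T = 2π√(L/g) = 2π√(21.06/1.627) = 2π × 3.5978 = 22.61 s.

22.61 s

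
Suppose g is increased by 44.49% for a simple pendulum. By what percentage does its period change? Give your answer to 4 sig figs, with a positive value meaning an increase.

-16.81%

T ∝ 1/√g, so T'/T = 1/√(1.4449) = 0.83192.
Percentage change in T = (0.83192 − 1) × 100% = -16.81%.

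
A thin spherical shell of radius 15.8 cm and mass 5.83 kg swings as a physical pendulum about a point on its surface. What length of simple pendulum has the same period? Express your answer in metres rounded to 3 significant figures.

0.263 m

The equivalent simple-pendulum length is L_eq = I/(md), where I is about the pivot and d = 0.1580 m.
I_cm = (2/3)mR² = 0.09703 kg·m², so I = I_cm + md² = 0.09703 + 0.1455 = 0.2426 kg·m².
L_eq = 0.2426/(5.83 × 0.1580) = 0.263 m.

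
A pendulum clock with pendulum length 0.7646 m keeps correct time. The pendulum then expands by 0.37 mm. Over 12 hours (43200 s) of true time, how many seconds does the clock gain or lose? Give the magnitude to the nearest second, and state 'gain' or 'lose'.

T ∝ √L, so T'/T = √(0.76497/0.7646) = 1.00024.
In 43200 s of true time the clock registers 43200/1.00024 = 43189.6 s, so it loses 10 s.

lose 10 s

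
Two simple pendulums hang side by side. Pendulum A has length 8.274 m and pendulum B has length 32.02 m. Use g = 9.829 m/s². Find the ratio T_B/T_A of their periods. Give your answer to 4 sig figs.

1.967

T ∝ √L, so T_B/T_A = √(L_B/L_A) = √(32.02/8.274) = 1.967.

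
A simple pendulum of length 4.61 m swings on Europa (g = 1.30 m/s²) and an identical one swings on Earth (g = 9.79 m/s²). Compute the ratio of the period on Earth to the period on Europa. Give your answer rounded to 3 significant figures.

0.364

T ∝ 1/√g, so T₂/T₁ = √(g₁/g₂) = √(1.30/9.79) = 0.364.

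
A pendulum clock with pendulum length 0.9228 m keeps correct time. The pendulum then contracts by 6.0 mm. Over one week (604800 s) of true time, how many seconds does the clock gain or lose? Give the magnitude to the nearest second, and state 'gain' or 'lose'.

gain 1976 s

T ∝ √L, so T'/T = √(0.91680/0.9228) = 0.996744.
In 604800 s of true time the clock registers 604800/0.996744 = 606775.8 s, so it gains 1976 s.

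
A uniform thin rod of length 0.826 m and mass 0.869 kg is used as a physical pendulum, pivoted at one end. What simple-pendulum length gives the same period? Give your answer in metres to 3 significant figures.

The equivalent simple-pendulum length is L_eq = I/(md), where I is about the pivot and d = 0.4130 m.
I_cm = (1/12)mL² = 0.04941 kg·m², so I = I_cm + md² = 0.04941 + 0.1482 = 0.1976 kg·m².
L_eq = 0.1976/(0.869 × 0.4130) = 0.551 m.

0.551 m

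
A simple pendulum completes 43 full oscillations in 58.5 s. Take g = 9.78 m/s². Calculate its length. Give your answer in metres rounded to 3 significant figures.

0.459 m

T = 58.5/43 = 1.360 s.
From T = 2π√(L/g), L = gT²/(4π²) = 9.78 × 1.360²/(4π²) = 0.459 m.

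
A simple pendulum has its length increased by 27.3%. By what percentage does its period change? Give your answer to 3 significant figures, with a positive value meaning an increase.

T ∝ √L, so T'/T = √(1.273) = 1.128.
Percentage change in T = (1.128 − 1) × 100% = 12.8%.

12.8%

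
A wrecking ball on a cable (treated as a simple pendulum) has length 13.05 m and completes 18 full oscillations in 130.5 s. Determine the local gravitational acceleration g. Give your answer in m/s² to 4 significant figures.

T = 130.5/18 = 7.2500 s.
From T = 2π√(L/g), g = 4π²L/T² = 4π² × 13.05/7.2500² = 9.802 m/s².

9.802 m/s²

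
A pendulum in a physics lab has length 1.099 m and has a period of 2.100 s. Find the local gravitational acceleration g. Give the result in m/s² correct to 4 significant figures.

9.838 m/s²

From T = 2π√(L/g), g = 4π²L/T² = 4π² × 1.099/2.1000² = 9.838 m/s².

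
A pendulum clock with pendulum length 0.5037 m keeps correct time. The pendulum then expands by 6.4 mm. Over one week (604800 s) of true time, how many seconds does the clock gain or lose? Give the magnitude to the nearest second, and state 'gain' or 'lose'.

T ∝ √L, so T'/T = √(0.51010/0.5037) = 1.00633.
In 604800 s of true time the clock registers 604800/1.00633 = 600993.9 s, so it loses 3806 s.

lose 3806 s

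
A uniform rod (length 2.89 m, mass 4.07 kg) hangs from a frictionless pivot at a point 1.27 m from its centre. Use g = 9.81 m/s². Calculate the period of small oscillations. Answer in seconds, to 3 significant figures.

2.70 s

For a physical pendulum T = 2π√(I/(mgd)), with d = 1.270 m from pivot to centre of mass.
I_cm = mL²/12 = 4.07 × 2.89²/12 = 2.833 kg·m²; I = I_cm + md² = 2.833 + 4.07 × 1.270² = 9.397 kg·m².
T = 2π√(9.397/(4.07 × 9.81 × 1.270)) = 2.70 s.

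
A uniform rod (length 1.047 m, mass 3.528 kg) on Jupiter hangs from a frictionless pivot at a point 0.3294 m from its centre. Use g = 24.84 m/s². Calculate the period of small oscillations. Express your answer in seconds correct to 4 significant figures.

For a physical pendulum T = 2π√(I/(mgd)), with d = 0.32940 m from pivot to centre of mass.
I_cm = mL²/12 = 3.528 × 1.047²/12 = 0.32229 kg·m²; I = I_cm + md² = 0.32229 + 3.528 × 0.32940² = 0.70509 kg·m².
T = 2π√(0.70509/(3.528 × 24.84 × 0.32940)) = 0.9820 s.

0.9820 s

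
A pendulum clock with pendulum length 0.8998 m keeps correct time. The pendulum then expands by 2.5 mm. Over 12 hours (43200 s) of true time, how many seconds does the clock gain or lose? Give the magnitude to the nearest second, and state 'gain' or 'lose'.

T ∝ √L, so T'/T = √(0.90230/0.8998) = 1.00139.
In 43200 s of true time the clock registers 43200/1.00139 = 43140.1 s, so it loses 60 s.

lose 60 s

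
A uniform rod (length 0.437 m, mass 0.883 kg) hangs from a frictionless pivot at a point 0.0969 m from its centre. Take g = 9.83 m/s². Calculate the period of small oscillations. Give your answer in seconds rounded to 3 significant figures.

1.02 s

For a physical pendulum T = 2π√(I/(mgd)), with d = 0.09690 m from pivot to centre of mass.
I_cm = mL²/12 = 0.883 × 0.437²/12 = 0.01405 kg·m²; I = I_cm + md² = 0.01405 + 0.883 × 0.09690² = 0.02234 kg·m².
T = 2π√(0.02234/(0.883 × 9.83 × 0.09690)) = 1.02 s.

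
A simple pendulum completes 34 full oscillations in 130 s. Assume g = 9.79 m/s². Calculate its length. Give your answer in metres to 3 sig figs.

3.63 m

T = 130/34 = 3.824 s.
From T = 2π√(L/g), L = gT²/(4π²) = 9.79 × 3.824²/(4π²) = 3.63 m.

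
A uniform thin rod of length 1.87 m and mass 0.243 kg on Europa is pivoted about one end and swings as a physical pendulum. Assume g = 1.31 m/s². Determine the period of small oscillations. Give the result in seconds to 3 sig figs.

For a physical pendulum T = 2π√(I/(mgd)), with d = 0.9350 m from pivot to centre of mass.
I_cm = mL²/12 = 0.243 × 1.87²/12 = 0.07081 kg·m²; I = I_cm + md² = 0.07081 + 0.243 × 0.9350² = 0.2832 kg·m².
T = 2π√(0.2832/(0.243 × 1.31 × 0.9350)) = 6.13 s.

6.13 s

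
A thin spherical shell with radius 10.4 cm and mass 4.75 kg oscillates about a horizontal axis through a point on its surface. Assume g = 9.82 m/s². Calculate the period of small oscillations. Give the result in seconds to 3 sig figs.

I_cm = (2/3)mr² = 0.03425 kg·m². The pivot is at distance d = 0.104 m from the centre of mass.
By the parallel-axis theorem, I = I_cm + md² = 0.03425 + 0.05138 = 0.08563 kg·m².
T = 2π√(I/(mgd)) = 2π√(0.08563/(4.75 × 9.82 × 0.104)) = 0.835 s.

0.835 s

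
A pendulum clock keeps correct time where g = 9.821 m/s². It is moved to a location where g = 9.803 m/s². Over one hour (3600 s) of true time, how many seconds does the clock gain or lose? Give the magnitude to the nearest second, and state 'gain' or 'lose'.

lose 3 s

The clock's period scales as T ∝ 1/√g, so T'/T = √(9.821/9.803) = 1.00092.
In 3600 s of true time the clock registers 3600/1.00092 = 3596.7 s, so it loses 3 s.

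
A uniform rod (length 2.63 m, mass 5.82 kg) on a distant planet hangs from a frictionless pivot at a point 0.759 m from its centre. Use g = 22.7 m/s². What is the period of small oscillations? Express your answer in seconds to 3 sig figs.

For a physical pendulum T = 2π√(I/(mgd)), with d = 0.7590 m from pivot to centre of mass.
I_cm = mL²/12 = 5.82 × 2.63²/12 = 3.355 kg·m²; I = I_cm + md² = 3.355 + 5.82 × 0.7590² = 6.707 kg·m².
T = 2π√(6.707/(5.82 × 22.7 × 0.7590)) = 1.63 s.

1.63 s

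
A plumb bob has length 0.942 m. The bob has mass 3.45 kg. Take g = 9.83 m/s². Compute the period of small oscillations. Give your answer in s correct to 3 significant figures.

T = 2π√(L/g) = 2π√(0.942/9.83) = 2π × 0.3096 = 1.95 s.

1.95 s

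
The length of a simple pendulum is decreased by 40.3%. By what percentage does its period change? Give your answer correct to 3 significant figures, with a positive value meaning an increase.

-22.7%

T ∝ √L, so T'/T = √(0.5970) = 0.7727.
Percentage change in T = (0.7727 − 1) × 100% = -22.7%.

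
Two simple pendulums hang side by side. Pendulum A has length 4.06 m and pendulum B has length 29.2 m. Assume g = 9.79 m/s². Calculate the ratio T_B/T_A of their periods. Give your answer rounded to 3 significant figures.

T ∝ √L, so T_B/T_A = √(L_B/L_A) = √(29.2/4.06) = 2.68.

2.68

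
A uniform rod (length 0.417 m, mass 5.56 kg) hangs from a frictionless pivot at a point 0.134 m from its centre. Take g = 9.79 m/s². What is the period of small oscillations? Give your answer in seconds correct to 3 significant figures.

For a physical pendulum T = 2π√(I/(mgd)), with d = 0.1340 m from pivot to centre of mass.
I_cm = mL²/12 = 5.56 × 0.417²/12 = 0.08057 kg·m²; I = I_cm + md² = 0.08057 + 5.56 × 0.1340² = 0.1804 kg·m².
T = 2π√(0.1804/(5.56 × 9.79 × 0.1340)) = 0.988 s.

0.988 s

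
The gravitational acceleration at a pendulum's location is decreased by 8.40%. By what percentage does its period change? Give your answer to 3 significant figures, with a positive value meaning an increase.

4.48%

T ∝ 1/√g, so T'/T = 1/√(0.9160) = 1.045.
Percentage change in T = (1.045 − 1) × 100% = 4.48%.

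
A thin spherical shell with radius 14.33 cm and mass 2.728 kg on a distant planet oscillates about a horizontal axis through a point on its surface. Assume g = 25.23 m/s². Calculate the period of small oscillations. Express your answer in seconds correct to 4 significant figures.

0.6113 s

I_cm = (2/3)mr² = 0.037346 kg·m². The pivot is at distance d = 0.1433 m from the centre of mass.
By the parallel-axis theorem, I = I_cm + md² = 0.037346 + 0.056019 = 0.093365 kg·m².
T = 2π√(I/(mgd)) = 2π√(0.093365/(2.728 × 25.23 × 0.1433)) = 0.6113 s.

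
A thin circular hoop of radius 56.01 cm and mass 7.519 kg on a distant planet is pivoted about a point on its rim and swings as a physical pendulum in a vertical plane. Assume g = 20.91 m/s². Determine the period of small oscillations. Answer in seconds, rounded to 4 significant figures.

1.454 s

I_cm = mr² = 2.3588 kg·m². The pivot is at distance d = 0.5601 m from the centre of mass.
By the parallel-axis theorem, I = I_cm + md² = 2.3588 + 2.3588 = 4.7176 kg·m².
T = 2π√(I/(mgd)) = 2π√(4.7176/(7.519 × 20.91 × 0.5601)) = 1.454 s.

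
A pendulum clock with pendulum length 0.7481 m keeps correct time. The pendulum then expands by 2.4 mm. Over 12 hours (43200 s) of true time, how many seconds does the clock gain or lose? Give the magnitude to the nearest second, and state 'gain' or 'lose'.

T ∝ √L, so T'/T = √(0.75050/0.7481) = 1.00160.
In 43200 s of true time the clock registers 43200/1.00160 = 43130.9 s, so it loses 69 s.

lose 69 s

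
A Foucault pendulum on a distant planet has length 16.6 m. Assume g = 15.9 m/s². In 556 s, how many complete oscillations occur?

T = 2π√(L/g) = 2π√(16.6/15.9) = 6.420 s.
Number of complete oscillations = ⌊556/6.420⌋ = ⌊86.60⌋ = 86.

86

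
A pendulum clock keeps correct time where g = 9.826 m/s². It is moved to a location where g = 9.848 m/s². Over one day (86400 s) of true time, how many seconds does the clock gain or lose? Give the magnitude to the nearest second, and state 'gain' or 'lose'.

gain 97 s

The clock's period scales as T ∝ 1/√g, so T'/T = √(9.826/9.848) = 0.998882.
In 86400 s of true time the clock registers 86400/0.998882 = 86496.7 s, so it gains 97 s.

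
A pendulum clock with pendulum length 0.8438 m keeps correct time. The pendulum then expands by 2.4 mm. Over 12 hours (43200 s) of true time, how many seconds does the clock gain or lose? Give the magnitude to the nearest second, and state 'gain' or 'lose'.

T ∝ √L, so T'/T = √(0.84620/0.8438) = 1.00142.
In 43200 s of true time the clock registers 43200/1.00142 = 43138.7 s, so it loses 61 s.

lose 61 s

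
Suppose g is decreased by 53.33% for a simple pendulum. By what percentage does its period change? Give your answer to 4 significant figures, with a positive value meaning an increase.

46.38%

T ∝ 1/√g, so T'/T = 1/√(0.46670) = 1.4638.
Percentage change in T = (1.4638 − 1) × 100% = 46.38%.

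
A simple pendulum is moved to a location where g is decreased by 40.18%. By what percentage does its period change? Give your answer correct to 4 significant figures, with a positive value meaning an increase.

29.29%

T ∝ 1/√g, so T'/T = 1/√(0.59820) = 1.2929.
Percentage change in T = (1.2929 − 1) × 100% = 29.29%.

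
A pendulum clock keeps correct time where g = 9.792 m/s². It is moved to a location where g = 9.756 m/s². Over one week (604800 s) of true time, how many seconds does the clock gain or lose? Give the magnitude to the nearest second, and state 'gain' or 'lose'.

lose 1113 s

The clock's period scales as T ∝ 1/√g, so T'/T = √(9.792/9.756) = 1.00184.
In 604800 s of true time the clock registers 604800/1.00184 = 603687.2 s, so it loses 1113 s.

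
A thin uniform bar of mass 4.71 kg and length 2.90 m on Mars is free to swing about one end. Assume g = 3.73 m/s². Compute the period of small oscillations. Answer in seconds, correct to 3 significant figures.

4.52 s

For a physical pendulum T = 2π√(I/(mgd)), with d = 1.450 m from pivot to centre of mass.
I_cm = mL²/12 = 4.71 × 2.90²/12 = 3.301 kg·m²; I = I_cm + md² = 3.301 + 4.71 × 1.450² = 13.20 kg·m².
T = 2π√(13.20/(4.71 × 3.73 × 1.450)) = 4.52 s.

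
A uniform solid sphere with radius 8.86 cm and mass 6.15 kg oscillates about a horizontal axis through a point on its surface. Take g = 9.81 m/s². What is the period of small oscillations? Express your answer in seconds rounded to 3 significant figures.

I_cm = (2/5)mr² = 0.01931 kg·m². The pivot is at distance d = 0.0886 m from the centre of mass.
By the parallel-axis theorem, I = I_cm + md² = 0.01931 + 0.04828 = 0.06759 kg·m².
T = 2π√(I/(mgd)) = 2π√(0.06759/(6.15 × 9.81 × 0.0886)) = 0.707 s.

0.707 s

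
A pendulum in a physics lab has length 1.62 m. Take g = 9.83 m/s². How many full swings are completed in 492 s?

192

T = 2π√(L/g) = 2π√(1.62/9.83) = 2.551 s.
Number of complete oscillations = ⌊492/2.551⌋ = ⌊192.9⌋ = 192.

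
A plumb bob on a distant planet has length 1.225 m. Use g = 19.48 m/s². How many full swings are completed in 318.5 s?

202

T = 2π√(L/g) = 2π√(1.225/19.48) = 1.5756 s.
Number of complete oscillations = ⌊318.5/1.5756⌋ = ⌊202.14⌋ = 202.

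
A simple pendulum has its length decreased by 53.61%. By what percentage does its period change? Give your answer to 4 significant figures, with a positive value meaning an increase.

T ∝ √L, so T'/T = √(0.46390) = 0.68110.
Percentage change in T = (0.68110 − 1) × 100% = -31.89%.

-31.89%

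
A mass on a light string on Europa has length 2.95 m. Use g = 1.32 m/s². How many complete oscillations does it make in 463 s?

T = 2π√(L/g) = 2π√(2.95/1.32) = 9.393 s.
Number of complete oscillations = ⌊463/9.393⌋ = ⌊49.29⌋ = 49.

49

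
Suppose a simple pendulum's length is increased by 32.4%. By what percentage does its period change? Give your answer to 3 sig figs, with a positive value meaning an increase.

T ∝ √L, so T'/T = √(1.324) = 1.151.
Percentage change in T = (1.151 − 1) × 100% = 15.1%.

15.1%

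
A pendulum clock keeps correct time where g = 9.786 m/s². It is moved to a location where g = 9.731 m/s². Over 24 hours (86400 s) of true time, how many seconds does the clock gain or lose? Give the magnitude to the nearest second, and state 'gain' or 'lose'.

The clock's period scales as T ∝ 1/√g, so T'/T = √(9.786/9.731) = 1.00282.
In 86400 s of true time the clock registers 86400/1.00282 = 86156.9 s, so it loses 243 s.

lose 243 s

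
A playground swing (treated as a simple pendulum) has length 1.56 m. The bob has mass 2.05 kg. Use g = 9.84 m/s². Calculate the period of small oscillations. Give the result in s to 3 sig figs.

T = 2π√(L/g) = 2π√(1.56/9.84) = 2π × 0.3982 = 2.50 s.

2.50 s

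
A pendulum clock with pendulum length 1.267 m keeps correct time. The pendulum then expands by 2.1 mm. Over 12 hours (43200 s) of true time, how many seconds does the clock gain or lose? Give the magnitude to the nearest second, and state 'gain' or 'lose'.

lose 36 s

T ∝ √L, so T'/T = √(1.26910/1.267) = 1.00083.
In 43200 s of true time the clock registers 43200/1.00083 = 43164.2 s, so it loses 36 s.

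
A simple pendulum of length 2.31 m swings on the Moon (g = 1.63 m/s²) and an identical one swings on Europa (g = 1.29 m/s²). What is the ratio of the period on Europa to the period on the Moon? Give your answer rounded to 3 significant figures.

T ∝ 1/√g, so T₂/T₁ = √(g₁/g₂) = √(1.63/1.29) = 1.12.

1.12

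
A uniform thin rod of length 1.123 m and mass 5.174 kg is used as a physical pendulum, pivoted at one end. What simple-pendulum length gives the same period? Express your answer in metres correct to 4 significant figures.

0.7487 m

The equivalent simple-pendulum length is L_eq = I/(md), where I is about the pivot and d = 0.56150 m.
I_cm = (1/12)mL² = 0.54376 kg·m², so I = I_cm + md² = 0.54376 + 1.6313 = 2.1750 kg·m².
L_eq = 2.1750/(5.174 × 0.56150) = 0.7487 m.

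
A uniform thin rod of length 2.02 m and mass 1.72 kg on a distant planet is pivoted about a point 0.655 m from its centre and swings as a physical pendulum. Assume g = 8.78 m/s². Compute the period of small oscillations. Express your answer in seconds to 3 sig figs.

2.30 s

For a physical pendulum T = 2π√(I/(mgd)), with d = 0.6550 m from pivot to centre of mass.
I_cm = mL²/12 = 1.72 × 2.02²/12 = 0.5849 kg·m²; I = I_cm + md² = 0.5849 + 1.72 × 0.6550² = 1.323 kg·m².
T = 2π√(1.323/(1.72 × 8.78 × 0.6550)) = 2.30 s.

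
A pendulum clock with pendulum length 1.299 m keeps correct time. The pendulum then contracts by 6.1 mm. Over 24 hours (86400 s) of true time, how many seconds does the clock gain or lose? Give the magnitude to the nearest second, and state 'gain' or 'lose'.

gain 204 s

T ∝ √L, so T'/T = √(1.29290/1.299) = 0.997649.
In 86400 s of true time the clock registers 86400/0.997649 = 86603.6 s, so it gains 204 s.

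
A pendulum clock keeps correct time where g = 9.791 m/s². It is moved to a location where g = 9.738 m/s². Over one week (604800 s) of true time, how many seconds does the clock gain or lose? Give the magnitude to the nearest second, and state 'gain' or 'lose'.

lose 1639 s

The clock's period scales as T ∝ 1/√g, so T'/T = √(9.791/9.738) = 1.00272.
In 604800 s of true time the clock registers 604800/1.00272 = 603160.8 s, so it loses 1639 s.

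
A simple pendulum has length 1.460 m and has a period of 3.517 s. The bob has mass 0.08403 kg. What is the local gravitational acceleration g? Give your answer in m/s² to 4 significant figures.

4.660 m/s²

From T = 2π√(L/g), g = 4π²L/T² = 4π² × 1.460/3.5170² = 4.660 m/s².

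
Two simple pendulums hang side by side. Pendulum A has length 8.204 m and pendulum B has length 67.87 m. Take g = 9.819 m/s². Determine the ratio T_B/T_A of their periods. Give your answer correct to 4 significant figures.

2.876

T ∝ √L, so T_B/T_A = √(L_B/L_A) = √(67.87/8.204) = 2.876.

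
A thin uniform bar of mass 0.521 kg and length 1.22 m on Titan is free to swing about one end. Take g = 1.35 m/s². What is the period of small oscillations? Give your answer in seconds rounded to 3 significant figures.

4.88 s

For a physical pendulum T = 2π√(I/(mgd)), with d = 0.6100 m from pivot to centre of mass.
I_cm = mL²/12 = 0.521 × 1.22²/12 = 0.06462 kg·m²; I = I_cm + md² = 0.06462 + 0.521 × 0.6100² = 0.2585 kg·m².
T = 2π√(0.2585/(0.521 × 1.35 × 0.6100)) = 4.88 s.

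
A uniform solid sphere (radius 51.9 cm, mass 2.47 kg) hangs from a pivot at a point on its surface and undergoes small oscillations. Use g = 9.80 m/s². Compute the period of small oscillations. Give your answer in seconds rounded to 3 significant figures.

1.71 s

I_cm = (2/5)mr² = 0.2661 kg·m². The pivot is at distance d = 0.519 m from the centre of mass.
By the parallel-axis theorem, I = I_cm + md² = 0.2661 + 0.6653 = 0.9315 kg·m².
T = 2π√(I/(mgd)) = 2π√(0.9315/(2.47 × 9.80 × 0.519)) = 1.71 s.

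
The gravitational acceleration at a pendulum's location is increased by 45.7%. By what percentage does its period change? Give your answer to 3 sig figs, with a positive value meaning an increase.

-17.2%

T ∝ 1/√g, so T'/T = 1/√(1.457) = 0.8285.
Percentage change in T = (0.8285 − 1) × 100% = -17.2%.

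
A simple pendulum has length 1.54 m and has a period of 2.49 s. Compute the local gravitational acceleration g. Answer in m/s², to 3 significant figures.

9.81 m/s²

From T = 2π√(L/g), g = 4π²L/T² = 4π² × 1.54/2.490² = 9.81 m/s².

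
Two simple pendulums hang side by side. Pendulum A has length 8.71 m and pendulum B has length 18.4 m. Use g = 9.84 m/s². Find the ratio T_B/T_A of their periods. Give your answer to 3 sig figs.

T ∝ √L, so T_B/T_A = √(L_B/L_A) = √(18.4/8.71) = 1.45.

1.45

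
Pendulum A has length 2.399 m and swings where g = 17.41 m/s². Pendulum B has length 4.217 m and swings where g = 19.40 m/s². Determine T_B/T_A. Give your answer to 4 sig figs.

T = 2π√(L/g), so T_B/T_A = √((L_B/g_B)/(L_A/g_A)) = √((4.217/19.40)/(2.399/17.41)) = 1.256.

1.256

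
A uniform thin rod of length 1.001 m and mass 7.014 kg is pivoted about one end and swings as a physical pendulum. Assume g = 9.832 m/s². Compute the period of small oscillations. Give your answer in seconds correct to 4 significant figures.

For a physical pendulum T = 2π√(I/(mgd)), with d = 0.50050 m from pivot to centre of mass.
I_cm = mL²/12 = 7.014 × 1.001²/12 = 0.58567 kg·m²; I = I_cm + md² = 0.58567 + 7.014 × 0.50050² = 2.3427 kg·m².
T = 2π√(2.3427/(7.014 × 9.832 × 0.50050)) = 1.637 s.

1.637 s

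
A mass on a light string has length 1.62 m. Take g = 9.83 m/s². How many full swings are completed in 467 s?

T = 2π√(L/g) = 2π√(1.62/9.83) = 2.551 s.
Number of complete oscillations = ⌊467/2.551⌋ = ⌊183.1⌋ = 183.

183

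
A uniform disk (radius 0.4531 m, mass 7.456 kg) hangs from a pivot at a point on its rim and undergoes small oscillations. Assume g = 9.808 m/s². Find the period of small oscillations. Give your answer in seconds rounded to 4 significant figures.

I_cm = ½mr² = 0.76536 kg·m². The pivot is at distance d = 0.4531 m from the centre of mass.
By the parallel-axis theorem, I = I_cm + md² = 0.76536 + 1.5307 = 2.2961 kg·m².
T = 2π√(I/(mgd)) = 2π√(2.2961/(7.456 × 9.808 × 0.4531)) = 1.654 s.

1.654 s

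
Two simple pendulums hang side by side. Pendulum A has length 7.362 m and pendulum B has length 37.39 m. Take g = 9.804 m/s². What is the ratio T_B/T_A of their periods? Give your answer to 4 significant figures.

2.254

T ∝ √L, so T_B/T_A = √(L_B/L_A) = √(37.39/7.362) = 2.254.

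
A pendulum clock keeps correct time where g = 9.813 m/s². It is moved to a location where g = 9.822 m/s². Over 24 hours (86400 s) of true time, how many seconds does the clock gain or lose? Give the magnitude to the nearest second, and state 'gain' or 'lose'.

gain 40 s

The clock's period scales as T ∝ 1/√g, so T'/T = √(9.813/9.822) = 0.999542.
In 86400 s of true time the clock registers 86400/0.999542 = 86439.6 s, so it gains 40 s.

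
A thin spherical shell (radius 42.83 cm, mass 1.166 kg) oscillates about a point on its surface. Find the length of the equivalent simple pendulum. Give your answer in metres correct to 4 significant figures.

0.7138 m

The equivalent simple-pendulum length is L_eq = I/(md), where I is about the pivot and d = 0.42830 m.
I_cm = (2/3)mR² = 0.14259 kg·m², so I = I_cm + md² = 0.14259 + 0.21389 = 0.35649 kg·m².
L_eq = 0.35649/(1.166 × 0.42830) = 0.7138 m.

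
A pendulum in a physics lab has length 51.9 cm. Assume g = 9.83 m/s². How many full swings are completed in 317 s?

219

T = 2π√(L/g) = 2π√(0.519/9.83) = 1.444 s.
Number of complete oscillations = ⌊317/1.444⌋ = ⌊219.6⌋ = 219.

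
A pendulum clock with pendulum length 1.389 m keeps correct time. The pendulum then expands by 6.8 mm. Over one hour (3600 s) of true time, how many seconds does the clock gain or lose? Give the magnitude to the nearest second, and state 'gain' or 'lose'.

lose 9 s

T ∝ √L, so T'/T = √(1.39580/1.389) = 1.00244.
In 3600 s of true time the clock registers 3600/1.00244 = 3591.2 s, so it loses 9 s.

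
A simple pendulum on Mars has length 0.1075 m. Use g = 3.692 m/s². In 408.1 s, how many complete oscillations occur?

380

T = 2π√(L/g) = 2π√(0.1075/3.692) = 1.0721 s.
Number of complete oscillations = ⌊408.1/1.0721⌋ = ⌊380.64⌋ = 380.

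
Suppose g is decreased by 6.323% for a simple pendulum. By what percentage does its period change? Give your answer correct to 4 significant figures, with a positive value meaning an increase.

T ∝ 1/√g, so T'/T = 1/√(0.93677) = 1.0332.
Percentage change in T = (1.0332 − 1) × 100% = 3.320%.

3.320%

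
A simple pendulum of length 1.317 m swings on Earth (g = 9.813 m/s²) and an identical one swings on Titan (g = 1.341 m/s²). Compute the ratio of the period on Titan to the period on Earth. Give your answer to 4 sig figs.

T ∝ 1/√g, so T₂/T₁ = √(g₁/g₂) = √(9.813/1.341) = 2.705.

2.705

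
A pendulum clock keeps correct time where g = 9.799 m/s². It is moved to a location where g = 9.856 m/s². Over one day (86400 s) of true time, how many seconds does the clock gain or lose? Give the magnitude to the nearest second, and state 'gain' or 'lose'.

The clock's period scales as T ∝ 1/√g, so T'/T = √(9.799/9.856) = 0.997104.
In 86400 s of true time the clock registers 86400/0.997104 = 86650.9 s, so it gains 251 s.

gain 251 s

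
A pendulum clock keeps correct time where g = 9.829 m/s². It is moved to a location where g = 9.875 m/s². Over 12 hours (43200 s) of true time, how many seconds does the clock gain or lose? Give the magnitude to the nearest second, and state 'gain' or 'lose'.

The clock's period scales as T ∝ 1/√g, so T'/T = √(9.829/9.875) = 0.997668.
In 43200 s of true time the clock registers 43200/0.997668 = 43301.0 s, so it gains 101 s.

gain 101 s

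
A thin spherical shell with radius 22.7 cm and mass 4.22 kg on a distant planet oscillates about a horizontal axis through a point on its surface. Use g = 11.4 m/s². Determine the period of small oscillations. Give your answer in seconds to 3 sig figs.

1.14 s

I_cm = (2/3)mr² = 0.1450 kg·m². The pivot is at distance d = 0.227 m from the centre of mass.
By the parallel-axis theorem, I = I_cm + md² = 0.1450 + 0.2175 = 0.3624 kg·m².
T = 2π√(I/(mgd)) = 2π√(0.3624/(4.22 × 11.4 × 0.227)) = 1.14 s.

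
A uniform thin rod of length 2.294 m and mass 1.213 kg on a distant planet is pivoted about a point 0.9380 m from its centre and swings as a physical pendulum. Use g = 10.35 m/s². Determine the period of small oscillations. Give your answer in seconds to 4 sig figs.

2.315 s

For a physical pendulum T = 2π√(I/(mgd)), with d = 0.93800 m from pivot to centre of mass.
I_cm = mL²/12 = 1.213 × 2.294²/12 = 0.53194 kg·m²; I = I_cm + md² = 0.53194 + 1.213 × 0.93800² = 1.5992 kg·m².
T = 2π√(1.5992/(1.213 × 10.35 × 0.93800)) = 2.315 s.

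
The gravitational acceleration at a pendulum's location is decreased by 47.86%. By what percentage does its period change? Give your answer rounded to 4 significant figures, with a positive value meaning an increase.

T ∝ 1/√g, so T'/T = 1/√(0.52140) = 1.3849.
Percentage change in T = (1.3849 − 1) × 100% = 38.49%.

38.49%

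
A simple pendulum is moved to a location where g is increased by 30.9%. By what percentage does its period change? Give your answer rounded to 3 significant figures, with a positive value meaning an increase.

T ∝ 1/√g, so T'/T = 1/√(1.309) = 0.8740.
Percentage change in T = (0.8740 − 1) × 100% = -12.6%.

-12.6%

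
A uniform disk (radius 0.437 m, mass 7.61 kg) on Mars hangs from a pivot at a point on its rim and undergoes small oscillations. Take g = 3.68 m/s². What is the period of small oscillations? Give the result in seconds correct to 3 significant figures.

2.65 s

I_cm = ½mr² = 0.7266 kg·m². The pivot is at distance d = 0.437 m from the centre of mass.
By the parallel-axis theorem, I = I_cm + md² = 0.7266 + 1.453 = 2.180 kg·m².
T = 2π√(I/(mgd)) = 2π√(2.180/(7.61 × 3.68 × 0.437)) = 2.65 s.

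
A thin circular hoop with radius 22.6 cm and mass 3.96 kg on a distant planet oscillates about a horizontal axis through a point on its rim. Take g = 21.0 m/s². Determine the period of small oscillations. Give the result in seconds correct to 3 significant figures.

I_cm = mr² = 0.2023 kg·m². The pivot is at distance d = 0.226 m from the centre of mass.
By the parallel-axis theorem, I = I_cm + md² = 0.2023 + 0.2023 = 0.4045 kg·m².
T = 2π√(I/(mgd)) = 2π√(0.4045/(3.96 × 21.0 × 0.226)) = 0.922 s.

0.922 s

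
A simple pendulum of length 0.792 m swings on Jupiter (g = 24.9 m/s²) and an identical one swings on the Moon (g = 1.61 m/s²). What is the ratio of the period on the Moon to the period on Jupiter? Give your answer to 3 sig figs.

3.93

T ∝ 1/√g, so T₂/T₁ = √(g₁/g₂) = √(24.9/1.61) = 3.93.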